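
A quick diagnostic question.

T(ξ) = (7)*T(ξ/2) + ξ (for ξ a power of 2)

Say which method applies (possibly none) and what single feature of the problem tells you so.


Method: the master substitution — recursion at ξ/2 is multiplicative in the index; logarithmic reindexing via ξ = 2^m linearizes it.


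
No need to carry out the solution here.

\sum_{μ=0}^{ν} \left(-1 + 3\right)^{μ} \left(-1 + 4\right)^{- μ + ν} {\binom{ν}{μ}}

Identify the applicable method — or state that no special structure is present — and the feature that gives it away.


Diagnosis: the binomial theorem — the binomial coefficients weight matched powers of (-1 + 3) and 3, which is exactly the expansion of a binomial power.


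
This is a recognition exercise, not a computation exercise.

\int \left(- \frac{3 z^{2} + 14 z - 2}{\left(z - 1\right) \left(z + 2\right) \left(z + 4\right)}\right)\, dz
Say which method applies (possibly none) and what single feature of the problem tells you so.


Method: partial fractions — the bottom factors while the top stays lower-degree — split into simple fractions and integrate piece by piece.


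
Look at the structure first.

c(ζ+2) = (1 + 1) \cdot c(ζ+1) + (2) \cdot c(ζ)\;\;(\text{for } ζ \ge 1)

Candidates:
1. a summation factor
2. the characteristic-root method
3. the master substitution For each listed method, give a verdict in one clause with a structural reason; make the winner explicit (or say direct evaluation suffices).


Verdict: the characteristic-root method — no index-dependence in the weights and nothing inhomogeneous: classic characteristic-equation setup.
- a summation factor — a summation factor telescopes one-step recursions; this one carries higher-order memory.
- the characteristic-root method — applicable, and directly so.
- the master substitution: with no divided-index recursive call, reindexing by powers of a base buys nothing.


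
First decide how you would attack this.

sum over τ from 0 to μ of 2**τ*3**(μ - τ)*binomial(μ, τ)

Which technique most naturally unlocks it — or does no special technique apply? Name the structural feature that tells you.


Technique: the binomial theorem — the binomial coefficients weight matched powers of 2 and 3, which is exactly the expansion of a binomial power.


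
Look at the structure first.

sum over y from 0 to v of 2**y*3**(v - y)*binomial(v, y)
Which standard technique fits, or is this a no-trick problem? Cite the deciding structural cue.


Diagnosis: the binomial theorem — binomial coefficients against complementary powers of 2 and 3: recognize the binomial expansion and resum.


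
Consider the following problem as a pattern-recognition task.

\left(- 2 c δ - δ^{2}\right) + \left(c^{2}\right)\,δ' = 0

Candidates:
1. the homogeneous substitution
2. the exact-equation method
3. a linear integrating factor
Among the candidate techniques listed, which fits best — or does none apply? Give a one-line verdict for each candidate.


Diagnosis: the homogeneous substitution — solved for the derivative, the right side is unchanged under scaling c and δ together — it depends only on the ratio δ/c, so substitute a single ratio variable. Rearranged, this also fits the Bernoulli template directly; the homogeneous substitution reads the structure without the rearrangement.
- the homogeneous substitution: yes, a natural case for it.
- the exact-equation method — the cross partial derivatives disagree, so no single potential exists.
- a linear integrating factor — the unknown enters nonlinearly (through a power, a denominator, or a transcendental function), which the linear integrating-factor recipe cannot absorb as-is — any repair would come from a preliminary substitution, not the factor.


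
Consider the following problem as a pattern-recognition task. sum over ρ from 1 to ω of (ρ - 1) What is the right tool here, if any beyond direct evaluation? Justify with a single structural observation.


Best approach: no special technique — the sum is polynomial through and through; closed forms for each power of ρ finish it directly.


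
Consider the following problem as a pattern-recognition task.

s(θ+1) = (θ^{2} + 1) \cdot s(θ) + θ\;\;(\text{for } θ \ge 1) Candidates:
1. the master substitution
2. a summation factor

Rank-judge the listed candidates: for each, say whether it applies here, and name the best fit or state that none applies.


Technique: a summation factor — it is first-order linear but the coefficient θ^{2} + 1 depends on the index, so multiply through by a summation factor to telescope it.
- the master substitution: no fixed divisor shrinks the index between calls.
- a summation factor — applicable, and directly so.


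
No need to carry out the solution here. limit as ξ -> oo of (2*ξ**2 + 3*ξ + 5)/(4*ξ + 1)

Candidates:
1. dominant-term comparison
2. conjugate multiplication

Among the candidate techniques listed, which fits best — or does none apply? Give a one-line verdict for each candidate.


Diagnosis: dominant-term comparison — divide by the highest power of ξ present: lower-order terms vanish and the dominant ratio remains.
- dominant-term comparison: applicable, and directly so.
- conjugate multiplication: rationalization has no target — no divergent radical difference appears.


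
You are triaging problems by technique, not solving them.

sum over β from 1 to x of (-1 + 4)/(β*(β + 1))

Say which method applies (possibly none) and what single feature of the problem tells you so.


Diagnosis: telescoping — the summand (-1 + 4)/(β*(β + 1)) decomposes into fractions whose poles differ by an integer shift — the series collapses.


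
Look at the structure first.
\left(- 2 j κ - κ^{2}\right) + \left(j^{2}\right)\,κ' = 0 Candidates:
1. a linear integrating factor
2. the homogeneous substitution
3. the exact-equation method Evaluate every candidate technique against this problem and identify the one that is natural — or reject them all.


Verdict: the homogeneous substitution — the slope's numerator and denominator share total degree; set v = κ/j and the equation drops to separable form. A Bernoulli rewrite works here as the equation stands — the homogeneous substitution is the more immediate reading.
- a linear integrating factor — the unknown enters nonlinearly (through a power, a denominator, or a transcendental function), which the linear integrating-factor recipe cannot absorb as-is — any repair would come from a preliminary substitution, not the factor.
- the homogeneous substitution — yes, a natural case for it.
- the exact-equation method: the cross partial derivatives disagree, so no single potential exists.


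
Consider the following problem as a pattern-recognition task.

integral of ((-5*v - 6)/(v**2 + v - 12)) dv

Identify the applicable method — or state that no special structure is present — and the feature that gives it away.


Verdict: partial fractions — rational integrand, reducible denominator v**2 + v - 12: decompose first, integrate second.


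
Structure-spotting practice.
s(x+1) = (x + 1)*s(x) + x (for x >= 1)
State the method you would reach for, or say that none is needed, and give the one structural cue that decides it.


Best approach: a summation factor — the coefficient x + 1 drifts with the index, so no fixed root exists; normalizing by the cumulative product telescopes it.


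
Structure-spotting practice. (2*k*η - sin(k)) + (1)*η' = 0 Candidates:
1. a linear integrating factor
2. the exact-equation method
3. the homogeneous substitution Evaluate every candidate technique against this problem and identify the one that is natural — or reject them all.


Method: a linear integrating factor — η enters only linearly with coefficient 2*k; multiply by exp of the integral of 2*k and the left side becomes one derivative.
- a linear integrating factor — a fit — the right tool for this form.
- the exact-equation method: the mixed partial derivatives differ, so the left side is not a total differential.
- the homogeneous substitution — rescaling both variables together changes the slope, so no ratio substitution collapses it.


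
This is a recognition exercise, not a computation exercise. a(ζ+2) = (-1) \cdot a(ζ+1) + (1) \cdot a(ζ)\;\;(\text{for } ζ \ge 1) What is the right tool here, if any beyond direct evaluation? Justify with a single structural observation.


Technique: the characteristic-root method — shift-invariance with fixed coefficients calls for exponential trials; the characteristic polynomial finds every r^ζ.


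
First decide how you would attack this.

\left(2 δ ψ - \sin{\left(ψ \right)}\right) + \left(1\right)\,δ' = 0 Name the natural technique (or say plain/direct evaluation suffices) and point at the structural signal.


Best approach: a linear integrating factor — linear in the unknown with genuine forcing: multiply through by the exponential of the integrated coefficient and the left side closes into one derivative.


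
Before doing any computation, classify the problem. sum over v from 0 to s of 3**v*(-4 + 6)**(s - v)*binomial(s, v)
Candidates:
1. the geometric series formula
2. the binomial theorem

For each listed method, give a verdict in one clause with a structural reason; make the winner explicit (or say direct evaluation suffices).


Verdict: the binomial theorem — binomial(s, v) weighting matched powers of 3 and (-4 + 6) is the expanded form of (3 + (-4 + 6))^s — fold it back up.
- the geometric series formula: no single multiplier carries one term to the next throughout the sum.
- the binomial theorem: yes, a natural case for it.


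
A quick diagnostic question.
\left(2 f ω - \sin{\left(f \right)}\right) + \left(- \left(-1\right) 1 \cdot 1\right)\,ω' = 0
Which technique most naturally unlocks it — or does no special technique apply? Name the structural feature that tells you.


Method: a linear integrating factor — the equation is linear in ω with coefficient 2 f; multiplying by the integrating factor exp(∫2 f) makes the left side a perfect derivative.


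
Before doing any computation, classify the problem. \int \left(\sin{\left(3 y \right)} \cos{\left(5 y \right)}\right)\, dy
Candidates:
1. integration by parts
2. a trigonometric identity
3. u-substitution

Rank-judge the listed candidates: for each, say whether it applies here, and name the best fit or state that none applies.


Verdict: a trigonometric identity — split \sin{\left(3 y \right)} \cos{\left(5 y \right)} with the angle-addition identities: the resulting sum integrates term by term.
- integration by parts — not the fit here: there is no polynomial factor to ladder down — parts can still close the trigonometric product by recursion, though the identity rewrite is the direct route.
- a trigonometric identity: applies; the problem has the shape this method handles.
- u-substitution: no subexpression of the integrand serves as a whole-integral substitution inner — individual terms may offer their own, but none carries its derivative as a factor of the full integrand; a working change of variable would have to be constructed from outside the expression.


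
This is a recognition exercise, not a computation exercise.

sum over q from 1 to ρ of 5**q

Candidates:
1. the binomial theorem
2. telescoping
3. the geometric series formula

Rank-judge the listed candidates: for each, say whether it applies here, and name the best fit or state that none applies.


Method: the geometric series formula — check a ratio of consecutive terms: it is 5, independent of the index, so the geometric formula closes the sum.
- the binomial theorem — no binomial coefficients pair with matched powers.
- telescoping: in the displayed form, no term reappears at a neighboring index to cancel against.
- the geometric series formula: yes — fits the structure here.


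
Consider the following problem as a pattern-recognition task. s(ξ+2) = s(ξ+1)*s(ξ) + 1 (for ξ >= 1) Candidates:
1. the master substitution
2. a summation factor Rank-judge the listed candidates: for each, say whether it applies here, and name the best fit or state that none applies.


Best approach: no special technique — this one you iterate or analyze qualitatively: the nonlinearity defeats linear solution methods.
- the master substitution — there is no divide-the-index recursive argument.
- a summation factor: the recursion is nonlinear — outside the first-order linear family a summation factor addresses.


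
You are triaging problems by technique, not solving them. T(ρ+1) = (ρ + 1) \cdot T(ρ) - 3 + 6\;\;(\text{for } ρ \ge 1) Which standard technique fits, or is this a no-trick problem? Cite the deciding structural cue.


Method: a summation factor — because the multiplier ρ + 1 is index-dependent, divide through by its running product and sum the resulting differences.


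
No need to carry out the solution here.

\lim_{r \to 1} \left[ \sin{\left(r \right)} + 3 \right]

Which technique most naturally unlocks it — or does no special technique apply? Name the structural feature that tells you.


Technique: no special technique — no denominator vanishes and nothing blows up at 1: direct substitution is the whole computation.


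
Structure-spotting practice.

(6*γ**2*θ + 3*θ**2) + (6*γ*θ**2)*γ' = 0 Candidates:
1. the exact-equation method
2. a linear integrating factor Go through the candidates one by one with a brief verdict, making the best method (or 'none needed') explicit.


Verdict: the exact-equation method — the mixed-partials test passes for 6*γ**2*θ + 3*θ**2 and 6*γ*θ**2, so a potential function exists as presented.
- the exact-equation method — a fit — the right tool for this form.
- a linear integrating factor: the unknown enters nonlinearly (through a power, a denominator, or a transcendental function), which the linear integrating-factor recipe cannot absorb as-is — any repair would come from a preliminary substitution, not the factor.


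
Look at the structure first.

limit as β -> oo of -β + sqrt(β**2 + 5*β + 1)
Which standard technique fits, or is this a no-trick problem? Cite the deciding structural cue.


Verdict: conjugate multiplication — this difference gives up after one conjugate multiplication — the radical structure cancels against its conjugate.


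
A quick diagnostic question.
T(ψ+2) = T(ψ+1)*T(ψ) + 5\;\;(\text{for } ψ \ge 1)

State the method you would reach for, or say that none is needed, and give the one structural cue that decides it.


Technique: no special technique — nonlinear feedback in the recursion rules out every root- or factor-based technique.


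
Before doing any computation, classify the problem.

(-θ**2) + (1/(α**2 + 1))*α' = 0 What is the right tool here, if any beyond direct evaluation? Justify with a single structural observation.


Diagnosis: separation of variables — the slope splits multiplicatively: θ**2 carrying all θ-dependence times α**2 + 1 carrying all α-dependence — separate and integrate. An exactness check succeeds on this form as well — separation and the potential function arrive at the same answer, separation more directly.


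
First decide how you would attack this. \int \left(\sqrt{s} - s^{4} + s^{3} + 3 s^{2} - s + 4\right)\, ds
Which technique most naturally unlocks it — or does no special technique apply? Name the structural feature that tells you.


Technique: no special technique — scan for structure and find none: constant multiples of powers of s, integrate directly.


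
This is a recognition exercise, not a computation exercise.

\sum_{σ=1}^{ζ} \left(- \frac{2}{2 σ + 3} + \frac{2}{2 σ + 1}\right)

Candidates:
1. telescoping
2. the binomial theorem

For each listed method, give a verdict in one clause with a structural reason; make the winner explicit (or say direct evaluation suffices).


Technique: telescoping — consecutive terms evaluate one function at adjacent indices (\frac{2}{2 σ + 1} is its current value): one term's tail is the next term's head, so the chain collapses.
- telescoping — yes — fits the structure here.
- the binomial theorem: the summand does not match any term pattern of an expanded binomial power.


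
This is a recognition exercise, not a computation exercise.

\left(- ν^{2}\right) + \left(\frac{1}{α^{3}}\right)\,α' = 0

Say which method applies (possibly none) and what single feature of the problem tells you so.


Technique: separation of variables — solved for the derivative, the right side factors as ν^{2} times α^{3} — all ν-dependence separates from all α-dependence. An exactness check succeeds on this form as well — separation and the potential function arrive at the same answer, separation more directly.


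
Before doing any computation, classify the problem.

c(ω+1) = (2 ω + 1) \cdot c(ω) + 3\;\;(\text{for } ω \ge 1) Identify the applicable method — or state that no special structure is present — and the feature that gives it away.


Verdict: a summation factor — one-term recursion with variable weight 2 ω + 1 is solved by product normalization, not by root-finding.


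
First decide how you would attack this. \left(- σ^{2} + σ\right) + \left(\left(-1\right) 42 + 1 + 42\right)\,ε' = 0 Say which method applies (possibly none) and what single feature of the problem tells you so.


Diagnosis: no special technique — with ε absent the equation is not coupled at all: direct integration in σ.


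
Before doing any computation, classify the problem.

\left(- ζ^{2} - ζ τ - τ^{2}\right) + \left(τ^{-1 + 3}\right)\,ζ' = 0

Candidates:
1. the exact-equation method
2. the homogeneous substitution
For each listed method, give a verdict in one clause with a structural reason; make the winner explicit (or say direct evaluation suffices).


Diagnosis: the homogeneous substitution — the slope is degree-zero homogeneous: the ratio substitution v = ζ/τ collapses it.
- the exact-equation method: exactness fails on the nose — the mixed partials do not match.
- the homogeneous substitution: a fit — the right tool for this form.


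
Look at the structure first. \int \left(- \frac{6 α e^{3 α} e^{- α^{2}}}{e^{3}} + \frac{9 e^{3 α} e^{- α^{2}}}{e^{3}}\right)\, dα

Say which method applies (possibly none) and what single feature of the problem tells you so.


Diagnosis: u-substitution — collected, the integrand has one factor that is, up to a constant, the derivative of an inner expression the rest depends on — substitute for that inner expression.


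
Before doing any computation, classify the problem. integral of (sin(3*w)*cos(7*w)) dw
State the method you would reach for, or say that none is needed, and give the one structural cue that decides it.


Diagnosis: a trigonometric identity — the product sin(3*w)*cos(7*w) converts to a sum of single-frequency sinusoids via the product-to-sum identity.


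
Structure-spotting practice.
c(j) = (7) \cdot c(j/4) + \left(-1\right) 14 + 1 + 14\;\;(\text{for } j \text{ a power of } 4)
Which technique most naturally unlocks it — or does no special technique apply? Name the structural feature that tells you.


Verdict: the master substitution — treat m = log base 4 of j as the new clock: one recursion step advances m by one while j scales by 4.


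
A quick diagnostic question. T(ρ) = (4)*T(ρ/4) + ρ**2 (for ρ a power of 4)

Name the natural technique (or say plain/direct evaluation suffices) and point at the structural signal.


Technique: the master substitution — the argument ρ/4 divides the index by 4; the standard ρ = 4^m substitution converts it to a constant-shift recurrence.


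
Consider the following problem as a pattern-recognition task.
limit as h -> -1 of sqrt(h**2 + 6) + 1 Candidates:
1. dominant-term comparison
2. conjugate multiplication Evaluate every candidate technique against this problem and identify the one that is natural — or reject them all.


Technique: no special technique — nothing blocks direct substitution at -1: plug in and finish.
- dominant-term comparison: no dominant power emerges to decide the limit by degree comparison.
- conjugate multiplication — there is no infinity-minus-infinity radical difference to rationalize.


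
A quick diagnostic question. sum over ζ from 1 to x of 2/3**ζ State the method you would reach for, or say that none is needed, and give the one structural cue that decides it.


Method: the geometric series formula — consecutive terms stand in a fixed index-free ratio — the geometric sum formula closes it.


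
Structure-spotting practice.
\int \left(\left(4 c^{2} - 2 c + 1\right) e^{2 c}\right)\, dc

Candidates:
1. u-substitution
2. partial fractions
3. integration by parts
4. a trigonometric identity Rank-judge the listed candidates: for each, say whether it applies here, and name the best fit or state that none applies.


Method: integration by parts — differentiate 4 c^{2} - 2 c + 1, integrate e^{2 c}: each pass lowers the polynomial degree, so parts terminates.
- u-substitution: no subexpression of the integrand serves as a whole-integral substitution inner — individual terms may offer their own, but none carries its derivative as a factor of the full integrand; a working change of variable would have to be constructed from outside the expression.
- partial fractions: there is no rational-function structure to decompose.
- integration by parts: yes — fits the structure here.
- a trigonometric identity: no sine or cosine appears, so there is nothing for a trigonometric identity to act on.


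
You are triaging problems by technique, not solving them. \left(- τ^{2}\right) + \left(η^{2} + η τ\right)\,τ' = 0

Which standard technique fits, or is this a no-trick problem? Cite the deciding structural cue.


Verdict: the homogeneous substitution — solved for the derivative, the right side is unchanged under scaling η and τ together — it depends only on the ratio τ/η, so substitute a single ratio variable. A Bernoulli-style rewrite — possibly after exchanging which variable is treated as dependent — would work as well; the homogeneous substitution is the more immediate reading here.


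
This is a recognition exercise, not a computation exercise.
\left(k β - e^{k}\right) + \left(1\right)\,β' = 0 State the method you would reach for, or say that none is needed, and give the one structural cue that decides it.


Best approach: a linear integrating factor — the unknown enters only to the first power against a nonzero forcing term — the integrating-factor template applies directly.


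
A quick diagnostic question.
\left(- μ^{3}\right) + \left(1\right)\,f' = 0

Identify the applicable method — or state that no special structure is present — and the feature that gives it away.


Diagnosis: no special technique — the slope is a pure function of μ; integrate both sides and be done.


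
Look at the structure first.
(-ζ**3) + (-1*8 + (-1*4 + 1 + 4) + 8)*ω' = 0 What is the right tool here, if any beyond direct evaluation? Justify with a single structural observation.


Verdict: no special technique — with ω absent the equation is not coupled at all: direct integration in ζ.


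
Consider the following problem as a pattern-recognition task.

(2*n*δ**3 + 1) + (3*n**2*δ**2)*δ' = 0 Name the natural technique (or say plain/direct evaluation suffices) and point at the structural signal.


Diagnosis: the exact-equation method — 2*n*δ**3 + 1 and 3*n**2*δ**2 pass the exactness check on the nose, so no integrating factor in n or δ is needed at all.


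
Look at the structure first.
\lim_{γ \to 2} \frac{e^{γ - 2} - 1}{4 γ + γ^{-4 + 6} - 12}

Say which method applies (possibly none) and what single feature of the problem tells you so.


Diagnosis: l'Hôpital's rule (0/0) — substituting 2 gives 0 over 0; differentiate top and bottom once and re-evaluate. One could equally expand both pieces locally and compare leading terms; the rule does that in one stroke.


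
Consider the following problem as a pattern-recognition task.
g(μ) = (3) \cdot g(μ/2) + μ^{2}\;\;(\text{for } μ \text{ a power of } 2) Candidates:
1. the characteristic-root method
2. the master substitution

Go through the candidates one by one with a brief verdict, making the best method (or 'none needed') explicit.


Technique: the master substitution — treat m = log base 2 of μ as the new clock: one recursion step advances m by one while μ scales by 2.
- the characteristic-root method — the recursion divides its index rather than shifting it — outside the constant-shift family the root method covers.
- the master substitution: applies; the problem has the shape this method handles.


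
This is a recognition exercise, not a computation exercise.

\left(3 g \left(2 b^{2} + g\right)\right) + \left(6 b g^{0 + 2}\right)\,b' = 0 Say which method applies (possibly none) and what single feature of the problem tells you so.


Technique: the exact-equation method — because the two cross partials coincide, the form is conservative as written — recover its potential in (g, b).


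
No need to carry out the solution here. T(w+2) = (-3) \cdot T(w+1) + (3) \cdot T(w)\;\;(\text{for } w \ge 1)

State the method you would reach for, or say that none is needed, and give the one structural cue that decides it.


Technique: the characteristic-root method — no index-dependence in the weights and nothing inhomogeneous: classic characteristic-equation setup.


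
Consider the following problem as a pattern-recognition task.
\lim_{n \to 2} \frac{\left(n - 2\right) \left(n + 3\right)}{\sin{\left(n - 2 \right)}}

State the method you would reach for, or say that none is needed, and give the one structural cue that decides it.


Best approach: l'Hôpital's rule (0/0) — plug in 2: top and bottom both hit zero, so differentiate each and retry. A first-order expansion at the point is an equally standard path; the rule packages it.


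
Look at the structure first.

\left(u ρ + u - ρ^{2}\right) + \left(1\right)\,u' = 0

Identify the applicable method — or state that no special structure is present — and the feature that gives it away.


Method: a linear integrating factor — the unknown enters only to the first power against a nonzero forcing term — the integrating-factor template applies directly.


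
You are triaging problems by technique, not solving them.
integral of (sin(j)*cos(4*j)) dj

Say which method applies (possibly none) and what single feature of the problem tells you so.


Verdict: a trigonometric identity — sin(j)*cos(4*j) mixes two frequencies; the product-to-sum identity splits it into single-frequency sinusoids.


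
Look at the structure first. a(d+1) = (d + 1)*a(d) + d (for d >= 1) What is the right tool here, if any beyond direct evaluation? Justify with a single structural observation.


Verdict: a summation factor — the coefficient d + 1 drifts with the index, so no fixed root exists; normalizing by the cumulative product telescopes it.


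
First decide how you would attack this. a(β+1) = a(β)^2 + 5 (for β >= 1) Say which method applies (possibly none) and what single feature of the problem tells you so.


Best approach: no special technique — the recurrence is nonlinear in the sequence values; study it directly, no linear machinery applies.


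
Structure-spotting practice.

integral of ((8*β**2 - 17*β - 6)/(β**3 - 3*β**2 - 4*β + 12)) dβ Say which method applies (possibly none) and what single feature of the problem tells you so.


Diagnosis: partial fractions — the bottom, β**3 - 3*β**2 - 4*β + 12, comes apart into simple factors, and a proper rational function over split factors decomposes.


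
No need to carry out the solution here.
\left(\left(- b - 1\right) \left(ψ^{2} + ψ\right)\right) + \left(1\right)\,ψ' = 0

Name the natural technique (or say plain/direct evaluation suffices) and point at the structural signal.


Method: separation of variables — one side of the product carries the independent variable, the other the unknown — the textbook separation shape. Rearranged, this also fits the Bernoulli template directly; separation reads the product structure as given.


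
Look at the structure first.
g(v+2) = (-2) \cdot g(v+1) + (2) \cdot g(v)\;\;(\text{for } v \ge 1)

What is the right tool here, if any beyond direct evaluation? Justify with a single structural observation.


Verdict: the characteristic-root method — shift-invariance with fixed coefficients calls for exponential trials; the characteristic polynomial finds every r^v.


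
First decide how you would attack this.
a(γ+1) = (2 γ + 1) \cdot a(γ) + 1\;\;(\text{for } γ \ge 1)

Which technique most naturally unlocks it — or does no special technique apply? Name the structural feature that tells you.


Verdict: a summation factor — normalize by the running product of 2 γ + 1: the left side becomes a difference, and differences sum.


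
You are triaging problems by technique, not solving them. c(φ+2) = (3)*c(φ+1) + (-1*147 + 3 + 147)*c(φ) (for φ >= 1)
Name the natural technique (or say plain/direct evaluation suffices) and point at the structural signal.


Best approach: the characteristic-root method — shift-invariance with fixed coefficients calls for exponential trials; the characteristic polynomial finds every r^φ.


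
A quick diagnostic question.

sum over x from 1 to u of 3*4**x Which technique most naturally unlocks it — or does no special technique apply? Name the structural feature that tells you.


Verdict: the geometric series formula — term-over-term division gives 4 every time — index-free ratio, geometric sum formula applies.


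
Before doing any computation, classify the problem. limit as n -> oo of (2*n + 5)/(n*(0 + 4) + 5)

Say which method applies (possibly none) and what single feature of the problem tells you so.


Best approach: dominant-term comparison — growth-rate triage: the leading powers of n decide the limit, everything else is noise. As a single quotient, the ∞/∞ shape would yield to repeated differentiation as well — the growth comparison gets there in one look.


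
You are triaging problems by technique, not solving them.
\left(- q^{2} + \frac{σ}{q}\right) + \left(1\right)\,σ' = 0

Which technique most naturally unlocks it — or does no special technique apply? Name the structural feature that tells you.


Technique: a linear integrating factor — linear in the unknown with genuine forcing: multiply through by the exponential of the integrated coefficient and the left side closes into one derivative.


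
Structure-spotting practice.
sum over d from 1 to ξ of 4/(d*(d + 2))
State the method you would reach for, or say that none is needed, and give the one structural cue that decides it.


Diagnosis: telescoping — one partial-fraction pass turns 4/(d*(d + 2)) into a shifted difference, and shifted differences telescope.


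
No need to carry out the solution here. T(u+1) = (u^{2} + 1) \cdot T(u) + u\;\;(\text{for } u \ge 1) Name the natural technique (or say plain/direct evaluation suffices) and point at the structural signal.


Technique: a summation factor — because the multiplier u^{2} + 1 is index-dependent, divide through by its running product and sum the resulting differences.


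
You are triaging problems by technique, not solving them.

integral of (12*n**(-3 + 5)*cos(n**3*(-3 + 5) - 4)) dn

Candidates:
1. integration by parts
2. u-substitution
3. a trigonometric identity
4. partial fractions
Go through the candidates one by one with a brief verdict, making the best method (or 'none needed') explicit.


Diagnosis: u-substitution — structure check: outer function, inner expression (n**3*(-3 + 5) - 4), inner derivative as a factor — the classic u = (n**3*(-3 + 5) - 4) pattern.
- integration by parts: the non-polynomial partner is not one of the parts kernels — exp, sine, or cosine with a degree-1 argument, or a logarithm.
- u-substitution: yes — fits the structure here.
- a trigonometric identity: no identity rewrites this into an easier trigonometric form.
- partial fractions — the expression is not a ratio of polynomials that decomposes further.


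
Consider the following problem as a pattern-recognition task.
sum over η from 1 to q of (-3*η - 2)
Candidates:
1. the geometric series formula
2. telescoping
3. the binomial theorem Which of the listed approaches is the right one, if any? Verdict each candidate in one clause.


Technique: no special technique — the sum is polynomial through and through; closed forms for each power of η finish it directly.
- the geometric series formula: consecutive terms are not related by a fixed multiplier.
- telescoping — the terms as presented offer no neighboring cancellation — a telescoping rewrite may exist, but the displayed structure does not hand one over.
- the binomial theorem — the summand does not match any term pattern of an expanded binomial power.


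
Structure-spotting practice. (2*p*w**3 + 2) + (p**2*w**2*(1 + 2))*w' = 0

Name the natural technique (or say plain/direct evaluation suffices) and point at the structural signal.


Best approach: the exact-equation method — the cross partial derivatives of 2*p*w**3 + 2 and p**2*w**2*(1 + 2) agree, so the left side is the total differential of one potential in p and w.


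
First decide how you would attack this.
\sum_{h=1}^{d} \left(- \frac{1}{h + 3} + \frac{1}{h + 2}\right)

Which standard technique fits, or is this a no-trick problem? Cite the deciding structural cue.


Diagnosis: telescoping — the summand is built as \frac{1}{h + 2} minus its own successor — adjacent terms annihilate down the line.


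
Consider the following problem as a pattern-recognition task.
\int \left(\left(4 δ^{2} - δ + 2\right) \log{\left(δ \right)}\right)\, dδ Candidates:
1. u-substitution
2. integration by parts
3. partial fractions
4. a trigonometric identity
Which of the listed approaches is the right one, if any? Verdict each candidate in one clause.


Best approach: integration by parts — choose u = \log{\left(δ \right)}: one derivative turns the logarithm algebraic, and the remaining factor 4 δ^{2} - δ + 2 integrates term by term under the power rule.
- u-substitution: no subexpression of the integrand pairs with its own derivative as a factor — individual terms may offer their own substitutions, but any change of variable covering the whole integral would have to be constructed from outside the expression.
- integration by parts — applicable, and directly so.
- partial fractions — the expression is not a ratio of polynomials that decomposes further.
- a trigonometric identity — there is no trigonometric structure at all — the integrand carries no sine or cosine to rewrite.


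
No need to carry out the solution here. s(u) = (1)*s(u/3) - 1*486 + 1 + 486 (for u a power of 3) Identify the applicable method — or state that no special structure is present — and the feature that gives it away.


Best approach: the master substitution — the argument shrinks by the factor 3, so measure the index on a logarithmic scale and the recursion becomes a shift.


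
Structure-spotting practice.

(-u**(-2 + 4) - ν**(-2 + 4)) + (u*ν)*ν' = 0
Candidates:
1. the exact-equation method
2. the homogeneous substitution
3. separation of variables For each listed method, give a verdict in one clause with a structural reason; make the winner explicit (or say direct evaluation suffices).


Technique: the homogeneous substitution — the slope's numerator and denominator have matching total degree, so it depends only on ν/u and the ratio substitution collapses it. This doubles as a Bernoulli equation in the unknown as written; the homogeneous route needs no setup at all.
- the exact-equation method: the mixed-partials test fails on this split — it is not an exact differential as presented.
- the homogeneous substitution: yes — fits the structure here.
- separation of variables: no division isolates the independent variable from the unknown.


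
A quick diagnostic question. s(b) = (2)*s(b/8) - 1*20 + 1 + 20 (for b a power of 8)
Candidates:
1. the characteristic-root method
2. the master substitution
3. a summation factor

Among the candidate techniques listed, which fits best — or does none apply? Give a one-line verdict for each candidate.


Diagnosis: the master substitution — the argument contracts 8-fold per step: reindex b exponentially and solve the linear recurrence in the new index.
- the characteristic-root method: a divided-index call is not the fixed-shift linear shape that characteristic roots solve.
- the master substitution — applies; the problem has the shape this method handles.
- a summation factor: a divided-index call is outside the fixed-shift first-order family a summation factor normalizes.


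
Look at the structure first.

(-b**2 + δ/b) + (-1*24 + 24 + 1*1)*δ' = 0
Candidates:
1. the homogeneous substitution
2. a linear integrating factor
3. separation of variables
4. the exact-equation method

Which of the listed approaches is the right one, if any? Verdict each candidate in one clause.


Technique: a linear integrating factor — linear in the unknown with genuine forcing: multiply through by the exponential of the integrated coefficient and the left side closes into one derivative.
- the homogeneous substitution: the ratio substitution does not collapse this equation.
- a linear integrating factor — yes — fits the structure here.
- separation of variables: the two dependences do not factor apart.
- the exact-equation method — the mixed-partials test fails on this split — it is not an exact differential as presented.


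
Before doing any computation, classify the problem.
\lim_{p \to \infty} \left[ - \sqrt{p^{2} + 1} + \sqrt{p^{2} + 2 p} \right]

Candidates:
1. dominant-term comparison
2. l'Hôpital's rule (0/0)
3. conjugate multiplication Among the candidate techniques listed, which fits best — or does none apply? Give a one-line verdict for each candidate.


Verdict: conjugate multiplication — both pieces blow up but their difference is finite; the conjugate trick rationalizes \sqrt{p^{2} + 2 p} - \sqrt{p^{2} + 1}.
- dominant-term comparison — no dominant-degree comparison decides it.
- l'Hôpital's rule (0/0) — substitution produces ∞ − ∞ rather than a vanishing quotient; the rule needs a 0/0 ratio to act on.
- conjugate multiplication — yes, a natural case for it.


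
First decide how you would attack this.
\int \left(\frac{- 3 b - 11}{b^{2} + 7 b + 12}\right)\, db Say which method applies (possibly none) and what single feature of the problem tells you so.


Best approach: partial fractions — the integrand is a proper rational function and its denominator b^{2} + 7 b + 12 factors into distinct pieces, so it splits into simple fractions.


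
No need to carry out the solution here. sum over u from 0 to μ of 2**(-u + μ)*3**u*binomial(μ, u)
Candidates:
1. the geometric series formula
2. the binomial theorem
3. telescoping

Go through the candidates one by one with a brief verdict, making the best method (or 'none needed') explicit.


Best approach: the binomial theorem — the summand is term u of a binomial expansion in 3 and 2; the whole sum is a single power.
- the geometric series formula — the term-to-term ratio changes with the index, so the geometric formula cannot close it.
- the binomial theorem: applicable, and directly so.
- telescoping — as presented, consecutive terms share no shifted copy to cancel against — no rewrite is on display to change that.


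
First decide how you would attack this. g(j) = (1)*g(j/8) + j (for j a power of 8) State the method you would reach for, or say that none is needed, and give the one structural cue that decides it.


Diagnosis: the master substitution — recursion at j/8 is multiplicative in the index; logarithmic reindexing via j = 8^m linearizes it.
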